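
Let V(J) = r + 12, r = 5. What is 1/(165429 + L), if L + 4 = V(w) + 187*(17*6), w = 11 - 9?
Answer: 1/184516 ≈ 5.4196e-6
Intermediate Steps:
w = 2
V(J) = 17 (V(J) = 5 + 12 = 17)
L = 19087 (L = -4 + (17 + 187*(17*6)) = -4 + (17 + 187*102) = -4 + (17 + 19074) = -4 + 19091 = 19087)
1/(165429 + L) = 1/(165429 + 19087) = 1/184516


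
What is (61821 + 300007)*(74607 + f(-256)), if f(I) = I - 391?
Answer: 26760798880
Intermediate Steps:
f(I) = -391 + I
(61821 + 300007)*(74607 + f(-256)) = (61821 + 300007)*(74607 + (-391 - 256)) = 361828*(74607 - 647) = 361828*73960 = 26760798880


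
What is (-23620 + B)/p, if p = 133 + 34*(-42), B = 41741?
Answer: -18121/1295 ≈ -13.993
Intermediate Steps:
p = -1295 (p = 133 - 1428 = -1295)
(-23620 + B)/p = (-23620 + 41741)/(-1295) = 18121*(-1/1295) = -18121/1295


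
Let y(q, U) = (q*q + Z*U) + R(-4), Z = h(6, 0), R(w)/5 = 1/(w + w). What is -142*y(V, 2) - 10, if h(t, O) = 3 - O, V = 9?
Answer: -49101/4 ≈ -12275.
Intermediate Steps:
R(w) = 5/(2*w) (R(w) = 5/(w + w) = 5/((2*w)) = 5*(1/(2*w)) = 5/(2*w))
Z = 3 (Z = 3 - 1*0 = 3 + 0 = 3)
y(q, U) = -5/8 + q**2 + 3*U (y(q, U) = (q*q + 3*U) + (5/2)/(-4) = (q**2 + 3*U) + (5/2)*(-1/4) = (q**2 + 3*U) - 5/8 = -5/8 + q**2 + 3*U)
-142*y(V, 2) - 10 = -142*(-5/8 + 9**2 + 3*2) - 10 = -142*(-5/8 + 81 + 6) - 10 = -142*691/8 - 10 = -49061/4 - 10 = -49101/4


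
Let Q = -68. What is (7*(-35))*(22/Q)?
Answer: 2695/34 ≈ 79.265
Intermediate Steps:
(7*(-35))*(22/Q) = (7*(-35))*(22/(-68)) = -5390*(-1)/68 = -245*(-11/34) = 2695/34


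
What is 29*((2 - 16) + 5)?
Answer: -261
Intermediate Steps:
29*((2 - 16) + 5) = 29*(-14 + 5) = 29*(-9) = -261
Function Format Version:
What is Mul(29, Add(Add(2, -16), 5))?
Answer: -261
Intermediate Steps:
Mul(29, Add(Add(2, -16), 5)) = Mul(29, Add(-14, 5)) = Mul(29, -9) = -261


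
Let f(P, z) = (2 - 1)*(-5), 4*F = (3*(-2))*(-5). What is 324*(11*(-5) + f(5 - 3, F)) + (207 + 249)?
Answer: -18984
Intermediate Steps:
F = 15/2 (F = ((3*(-2))*(-5))/4 = (-6*(-5))/4 = (¼)*30 = 15/2 ≈ 7.5000)
f(P, z) = -5 (f(P, z) = 1*(-5) = -5)
324*(11*(-5) + f(5 - 3, F)) + (207 + 249) = 324*(11*(-5) - 5) + (207 + 249) = 324*(-55 - 5) + 456 = 324*(-60) + 456 = -19440 + 456 = -18984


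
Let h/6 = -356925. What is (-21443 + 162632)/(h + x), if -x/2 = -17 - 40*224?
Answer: -141189/2123596 ≈ -0.066486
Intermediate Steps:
h = -2141550 (h = 6*(-356925) = -2141550)
x = 17954 (x = -2*(-17 - 40*224) = -2*(-17 - 8960) = -2*(-8977) = 17954)
(-21443 + 162632)/(h + x) = (-21443 + 162632)/(-2141550 + 17954) = 141189/(-2123596) = 141189*(-1/2123596) = -141189/2123596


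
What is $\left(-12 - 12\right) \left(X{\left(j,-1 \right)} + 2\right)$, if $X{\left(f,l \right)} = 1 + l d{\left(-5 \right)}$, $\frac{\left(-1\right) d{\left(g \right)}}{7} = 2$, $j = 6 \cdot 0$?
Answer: $-408$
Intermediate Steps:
$j = 0$
$d{\left(g \right)} = -14$ ($d{\left(g \right)} = \left(-7\right) 2 = -14$)
$X{\left(f,l \right)} = 1 - 14 l$ ($X{\left(f,l \right)} = 1 + l \left(-14\right) = 1 - 14 l$)
$\left(-12 - 12\right) \left(X{\left(j,-1 \right)} + 2\right) = \left(-12 - 12\right) \left(\left(1 - -14\right) + 2\right) = - 24 \left(\left(1 + 14\right) + 2\right) = - 24 \left(15 + 2\right) = \left(-24\right) 17 = -408$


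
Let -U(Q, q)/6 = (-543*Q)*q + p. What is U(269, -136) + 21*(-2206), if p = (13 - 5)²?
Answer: -119237382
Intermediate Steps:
p = 64 (p = 8² = 64)
U(Q, q) = -384 + 3258*Q*q (U(Q, q) = -6*((-543*Q)*q + 64) = -6*(-543*Q*q + 64) = -6*(64 - 543*Q*q) = -384 + 3258*Q*q)
U(269, -136) + 21*(-2206) = (-384 + 3258*269*(-136)) + 21*(-2206) = (-384 - 119190672) - 46326 = -119191056 - 46326 = -119237382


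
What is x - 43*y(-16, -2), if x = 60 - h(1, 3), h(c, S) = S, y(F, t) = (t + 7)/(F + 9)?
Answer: 614/7 ≈ 87.714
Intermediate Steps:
y(F, t) = (7 + t)/(9 + F)
x = 57 (x = 60 - 1*3 = 60 - 3 = 57)
x - 43*y(-16, -2) = 57 - 43*(7 - 2)/(9 - 16) = 57 - 43*5/(-7) = 57 - (-43)*5/7 = 57 - 43*(-5/7) = 57 + 215/7 = 614/7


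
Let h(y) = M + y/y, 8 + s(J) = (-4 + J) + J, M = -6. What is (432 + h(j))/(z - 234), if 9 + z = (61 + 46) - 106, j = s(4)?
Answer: -427/242 ≈ -1.7645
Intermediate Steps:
s(J) = -12 + 2*J (s(J) = -8 + ((-4 + J) + J) = -8 + (-4 + 2*J) = -12 + 2*J)
j = -4 (j = -12 + 2*4 = -12 + 8 = -4)
h(y) = -5 (h(y) = -6 + y/y = -6 + 1 = -5)
z = -8 (z = -9 + ((61 + 46) - 106) = -9 + (107 - 106) = -9 + 1 = -8)
(432 + h(j))/(z - 234) = (432 - 5)/(-8 - 234) = 427/(-242) = 427*(-1/242) = -427/242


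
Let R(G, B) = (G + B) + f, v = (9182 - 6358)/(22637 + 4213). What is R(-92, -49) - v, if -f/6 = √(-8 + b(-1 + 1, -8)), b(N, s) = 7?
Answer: -1894337/13425 - 6*I ≈ -141.11 - 6.0*I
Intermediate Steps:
v = 1412/13425 (v = 2824/26850 = 2824*(1/26850) = 1412/13425 ≈ 0.10518)
f = -6*I (f = -6*√(-8 + 7) = -6*I ≈ -6.0*I)
R(G, B) = B + G - 6*I (R(G, B) = (G + B) - 6*I = (B + G) - 6*I = B + G - 6*I)
R(-92, -49) - v = (-49 - 92 - 6*I) - 1*1412/13425 = (-141 - 6*I) - 1412/13425 = -1894337/13425 - 6*I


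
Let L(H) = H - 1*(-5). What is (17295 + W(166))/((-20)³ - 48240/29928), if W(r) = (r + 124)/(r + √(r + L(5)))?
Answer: -14764019857/6829947845 + 36163*√11/6829947845 ≈ -2.1616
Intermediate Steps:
L(H) = 5 + H (L(H) = H + 5 = 5 + H)
W(r) = (124 + r)/(r + √(10 + r)) (W(r) = (r + 124)/(r + √(r + (5 + 5))) = (124 + r)/(r + √(r + 10)) = (124 + r)/(r + √(10 + r)))
(17295 + W(166))/((-20)³ - 48240/29928) = (17295 + (124 + 166)/(166 + √(10 + 166)))/((-20)³ - 48240/29928) = (17295 + 290/(166 + √176))/(-8000 - 48240*1/29928) = (17295 + 290/(166 + 4*√11))/(-8000 - 2010/1247) = (17295 + 290/(166 + 4*√11))/(-9978010/1247) = (17295 + 290/(166 + 4*√11))*(-1247/9978010) = -4313373/1995602 - 36163/(997801*(166 + 4*√11))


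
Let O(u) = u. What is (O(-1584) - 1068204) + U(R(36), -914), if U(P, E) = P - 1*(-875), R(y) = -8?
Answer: -1068921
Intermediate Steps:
U(P, E) = 875 + P (U(P, E) = P + 875 = 875 + P)
(O(-1584) - 1068204) + U(R(36), -914) = (-1584 - 1068204) + (875 - 8) = -1069788 + 867 = -1068921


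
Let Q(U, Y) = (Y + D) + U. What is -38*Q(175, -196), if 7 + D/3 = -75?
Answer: 10146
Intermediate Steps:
D = -246 (D = -21 + 3*(-75) = -21 - 225 = -246)
Q(U, Y) = -246 + U + Y (Q(U, Y) = (Y - 246) + U = (-246 + Y) + U = -246 + U + Y)
-38*Q(175, -196) = -38*(-246 + 175 - 196) = -38*(-267) = 10146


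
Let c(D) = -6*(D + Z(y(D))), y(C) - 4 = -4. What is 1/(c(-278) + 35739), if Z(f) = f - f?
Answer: 1/37407 ≈ 2.6733e-5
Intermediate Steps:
y(C) = 0 (y(C) = 4 - 4 = 0)
Z(f) = 0
c(D) = -6*D (c(D) = -6*(D + 0) = -6*D)
1/(c(-278) + 35739) = 1/(-6*(-278) + 35739) = 1/(1668 + 35739) = 1/37407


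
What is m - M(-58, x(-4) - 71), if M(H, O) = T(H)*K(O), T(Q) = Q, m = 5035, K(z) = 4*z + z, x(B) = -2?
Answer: -16135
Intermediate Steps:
K(z) = 5*z
M(H, O) = 5*H*O (M(H, O) = H*(5*O) = 5*H*O)
m - M(-58, x(-4) - 71) = 5035 - 5*(-58)*(-2 - 71) = 5035 - 5*(-58)*(-73) = 5035 - 1*21170 = 5035 - 21170 = -16135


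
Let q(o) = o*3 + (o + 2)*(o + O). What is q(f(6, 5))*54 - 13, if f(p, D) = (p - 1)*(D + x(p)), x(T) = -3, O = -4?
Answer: 5495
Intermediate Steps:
f(p, D) = (-1 + p)*(-3 + D) (f(p, D) = (p - 1)*(D - 3) = (-1 + p)*(-3 + D))
q(o) = 3*o + (-4 + o)*(2 + o) (q(o) = o*3 + (o + 2)*(o - 4) = 3*o + (2 + o)*(-4 + o) = 3*o + (-4 + o)*(2 + o))
q(f(6, 5))*54 - 13 = (-8 + (3 - 1*5 - 3*6 + 5*6) + (3 - 1*5 - 3*6 + 5*6)²)*54 - 13 = (-8 + (3 - 5 - 18 + 30) + (3 - 5 - 18 + 30)²)*54 - 13 = (-8 + 10 + 10²)*54 - 13 = (-8 + 10 + 100)*54 - 13 = 102*54 - 13 = 5508 - 13 = 5495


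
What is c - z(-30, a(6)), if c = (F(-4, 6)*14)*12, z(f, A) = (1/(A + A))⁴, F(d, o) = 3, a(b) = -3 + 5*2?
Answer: 19361663/38416 ≈ 504.00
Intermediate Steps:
a(b) = 7 (a(b) = -3 + 10 = 7)
z(f, A) = 1/(16*A⁴) (z(f, A) = (1/(2*A))⁴ = 1/(16*A⁴))
c = 504 (c = (3*14)*12 = 42*12 = 504)
c - z(-30, a(6)) = 504 - 1/(16*7⁴) = 504 - 1/(16*2401) = 504 - 1*1/38416 = 504 - 1/38416 = 19361663/38416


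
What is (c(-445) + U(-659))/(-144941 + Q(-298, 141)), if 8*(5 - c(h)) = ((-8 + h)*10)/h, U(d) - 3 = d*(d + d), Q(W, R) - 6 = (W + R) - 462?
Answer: -18188851/3048072 ≈ -5.9673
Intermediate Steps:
Q(W, R) = -456 + R + W (Q(W, R) = 6 + ((W + R) - 462) = 6 + ((R + W) - 462) = 6 + (-462 + R + W) = -456 + R + W)
U(d) = 3 + 2*d² (U(d) = 3 + d*(d + d) = 3 + d*(2*d) = 3 + 2*d²)
c(h) = 5 - (-80 + 10*h)/(8*h) (c(h) = 5 - (-8 + h)*10/(8*h) = 5 - (-80 + 10*h)/(8*h))
(c(-445) + U(-659))/(-144941 + Q(-298, 141)) = ((15/4 + 10/(-445)) + (3 + 2*(-659)²))/(-144941 + (-456 + 141 - 298)) = ((15/4 + 10*(-1/445)) + (3 + 2*434281))/(-144941 - 613) = ((15/4 - 2/89) + (3 + 868562))/(-145554) = (1327/356 + 868565)*(-1/145554) = (309210467/356)*(-1/145554) = -18188851/3048072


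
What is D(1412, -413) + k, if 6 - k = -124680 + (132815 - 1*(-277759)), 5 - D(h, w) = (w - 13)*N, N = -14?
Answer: -291847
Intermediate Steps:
D(h, w) = -177 + 14*w (D(h, w) = 5 - (w - 13)*(-14) = 5 - (-13 + w)*(-14) = 5 - (182 - 14*w) = 5 + (-182 + 14*w) = -177 + 14*w)
k = -285888 (k = 6 - (-124680 + (132815 - 1*(-277759))) = 6 - (-124680 + (132815 + 277759)) = 6 - (-124680 + 410574) = 6 - 1*285894 = 6 - 285894 = -285888)
D(1412, -413) + k = (-177 + 14*(-413)) - 285888 = (-177 - 5782) - 285888 = -5959 - 285888 = -291847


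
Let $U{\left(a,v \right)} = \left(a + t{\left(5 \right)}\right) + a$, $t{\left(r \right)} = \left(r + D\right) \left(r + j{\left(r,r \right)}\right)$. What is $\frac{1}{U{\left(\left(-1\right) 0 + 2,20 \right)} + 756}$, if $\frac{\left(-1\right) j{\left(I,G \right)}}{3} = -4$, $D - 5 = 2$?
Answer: $\frac{1}{964} \approx 0.0010373$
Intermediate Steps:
$D = 7$ ($D = 5 + 2 = 7$)
$j{\left(I,G \right)} = 12$ ($j{\left(I,G \right)} = \left(-3\right) \left(-4\right) = 12$)
$t{\left(r \right)} = \left(7 + r\right) \left(12 + r\right)$ ($t{\left(r \right)} = \left(r + 7\right) \left(r + 12\right) = \left(7 + r\right) \left(12 + r\right)$)
$U{\left(a,v \right)} = 204 + 2 a$ ($U{\left(a,v \right)} = \left(a + \left(84 + 5^{2} + 19 \cdot 5\right)\right) + a = \left(a + \left(84 + 25 + 95\right)\right) + a = \left(a + 204\right) + a = \left(204 + a\right) + a = 204 + 2 a$)
$\frac{1}{U{\left(\left(-1\right) 0 + 2,20 \right)} + 756} = \frac{1}{\left(204 + 2 \left(\left(-1\right) 0 + 2\right)\right) + 756} = \frac{1}{\left(204 + 2 \left(0 + 2\right)\right) + 756} = \frac{1}{\left(204 + 2 \cdot 2\right) + 756} = \frac{1}{\left(204 + 4\right) + 756} = \frac{1}{208 + 756} = \frac{1}{964}$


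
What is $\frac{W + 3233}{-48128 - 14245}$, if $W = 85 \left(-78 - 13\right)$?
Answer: $\frac{4502}{62373} \approx 0.072179$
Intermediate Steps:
$W = -7735$ ($W = 85 \left(-91\right) = -7735$)
$\frac{W + 3233}{-48128 - 14245} = \frac{-7735 + 3233}{-48128 - 14245} = - \frac{4502}{-62373} = \left(-4502\right) \left(- \frac{1}{62373}\right) = \frac{4502}{62373}$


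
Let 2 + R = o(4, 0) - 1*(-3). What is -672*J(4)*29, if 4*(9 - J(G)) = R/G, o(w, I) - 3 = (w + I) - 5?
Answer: -171738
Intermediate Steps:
o(w, I) = -2 + I + w (o(w, I) = 3 + ((w + I) - 5) = 3 + ((I + w) - 5) = 3 + (-5 + I + w) = -2 + I + w)
R = 3 (R = -2 + ((-2 + 0 + 4) - 1*(-3)) = -2 + (2 + 3) = -2 + 5 = 3)
J(G) = 9 - 3/(4*G)
-672*J(4)*29 = -672*(9 - ¾/4)*29 = -672*(9 - ¾*¼)*29 = -672*(9 - 3/16)*29 = -672*141/16*29 = -42*141*29 = -5922*29 = -171738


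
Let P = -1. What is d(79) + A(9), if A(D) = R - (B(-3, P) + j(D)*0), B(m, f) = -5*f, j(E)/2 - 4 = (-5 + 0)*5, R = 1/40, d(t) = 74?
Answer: 2761/40 ≈ 69.025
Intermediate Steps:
R = 1/40 ≈ 0.025000
j(E) = -42 (j(E) = 8 + 2*((-5 + 0)*5) = 8 + 2*(-5*5) = 8 + 2*(-25) = 8 - 50 = -42)
A(D) = -199/40 (A(D) = 1/40 - (-5*(-1) - 42*0) = 1/40 - (5 + 0) = 1/40 - 1*5 = 1/40 - 5 = -199/40)
d(79) + A(9) = 74 - 199/40 = 2761/40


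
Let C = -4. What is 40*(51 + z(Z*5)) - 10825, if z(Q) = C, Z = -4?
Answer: -8945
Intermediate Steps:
z(Q) = -4
40*(51 + z(Z*5)) - 10825 = 40*(51 - 4) - 10825 = 40*47 - 10825 = 1880 - 10825 = -8945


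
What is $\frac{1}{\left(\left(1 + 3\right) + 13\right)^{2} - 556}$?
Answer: $- \frac{1}{267} \approx -0.0037453$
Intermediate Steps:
$\frac{1}{\left(\left(1 + 3\right) + 13\right)^{2} - 556} = \frac{1}{\left(4 + 13\right)^{2} - 556} = \frac{1}{17^{2} - 556} = \frac{1}{289 - 556} = \frac{1}{-267} = - \frac{1}{267}$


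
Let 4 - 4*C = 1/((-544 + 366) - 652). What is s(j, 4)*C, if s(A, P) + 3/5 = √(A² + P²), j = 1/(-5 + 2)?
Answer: -9963/16600 + 1107*√145/3320 ≈ 3.4149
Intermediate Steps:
j = -⅓ (j = 1/(-3) = -⅓ ≈ -0.33333)
s(A, P) = -⅗ + √(A² + P²)
C = 3321/3320 (C = 1 - 1/(4*((-544 + 366) - 652)) = 1 - 1/(4*(-178 - 652)) = 1 - ¼/(-830) = 1 - ¼*(-1/830) = 1 + 1/3320 = 3321/3320 ≈ 1.0003)
s(j, 4)*C = (-⅗ + √((-⅓)² + 4²))*(3321/3320) = (-⅗ + √(⅑ + 16))*(3321/3320) = (-⅗ + √(145/9))*(3321/3320) = (-⅗ + √145/3)*(3321/3320) = -9963/16600 + 1107*√145/3320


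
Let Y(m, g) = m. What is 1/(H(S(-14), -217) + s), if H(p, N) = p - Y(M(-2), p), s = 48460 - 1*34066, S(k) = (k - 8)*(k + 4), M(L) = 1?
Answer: 1/14613 ≈ 6.8432e-5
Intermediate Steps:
S(k) = (-8 + k)*(4 + k)
s = 14394 (s = 48460 - 34066 = 14394)
H(p, N) = -1 + p (H(p, N) = p - 1*1 = p - 1 = -1 + p)
1/(H(S(-14), -217) + s) = 1/((-1 + (-32 + (-14)² - 4*(-14))) + 14394) = 1/((-1 + (-32 + 196 + 56)) + 14394) = 1/((-1 + 220) + 14394) = 1/(219 + 14394) = 1/14613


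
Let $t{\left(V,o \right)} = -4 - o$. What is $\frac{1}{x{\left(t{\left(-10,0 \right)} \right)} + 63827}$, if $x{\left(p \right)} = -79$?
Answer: $\frac{1}{63748} \approx 1.5687 \cdot 10^{-5}$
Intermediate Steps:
$\frac{1}{x{\left(t{\left(-10,0 \right)} \right)} + 63827} = \frac{1}{-79 + 63827} = \frac{1}{63748}$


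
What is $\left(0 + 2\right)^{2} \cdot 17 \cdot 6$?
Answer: $408$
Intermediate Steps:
$\left(0 + 2\right)^{2} \cdot 17 \cdot 6 = 2^{2} \cdot 17 \cdot 6 = 4 \cdot 17 \cdot 6 = 68 \cdot 6 = 408$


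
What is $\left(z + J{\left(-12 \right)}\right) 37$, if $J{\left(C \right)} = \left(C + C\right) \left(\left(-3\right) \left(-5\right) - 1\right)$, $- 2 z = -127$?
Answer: $- \frac{20165}{2} \approx -10083.0$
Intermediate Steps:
$z = \frac{127}{2}$ ($z = \left(- \frac{1}{2}\right) \left(-127\right) = \frac{127}{2} \approx 63.5$)
$J{\left(C \right)} = 28 C$ ($J{\left(C \right)} = 2 C \left(15 - 1\right) = 2 C 14 = 28 C$)
$\left(z + J{\left(-12 \right)}\right) 37 = \left(\frac{127}{2} + 28 \left(-12\right)\right) 37 = \left(\frac{127}{2} - 336\right) 37 = \left(- \frac{545}{2}\right) 37 = - \frac{20165}{2}$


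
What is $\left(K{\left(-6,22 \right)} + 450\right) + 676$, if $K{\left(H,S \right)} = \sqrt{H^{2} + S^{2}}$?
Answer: $1126 + 2 \sqrt{130} \approx 1148.8$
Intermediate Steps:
$\left(K{\left(-6,22 \right)} + 450\right) + 676 = \left(\sqrt{\left(-6\right)^{2} + 22^{2}} + 450\right) + 676 = \left(\sqrt{36 + 484} + 450\right) + 676 = \left(\sqrt{520} + 450\right) + 676 = \left(2 \sqrt{130} + 450\right) + 676 = \left(450 + 2 \sqrt{130}\right) + 676 = 1126 + 2 \sqrt{130}$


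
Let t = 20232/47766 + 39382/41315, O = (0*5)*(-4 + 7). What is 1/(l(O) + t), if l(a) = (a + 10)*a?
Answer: 328908715/452834282 ≈ 0.72633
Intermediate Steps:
O = 0 (O = 0*3 = 0)
l(a) = a*(10 + a) (l(a) = (10 + a)*a = a*(10 + a))
t = 452834282/328908715 (t = 20232*(1/47766) + 39382*(1/41315) = 3372/7961 + 39382/41315 = 452834282/328908715 ≈ 1.3768)
1/(l(O) + t) = 1/(0*(10 + 0) + 452834282/328908715) = 1/(0*10 + 452834282/328908715) = 1/(0 + 452834282/328908715) = 1/(452834282/328908715) = 328908715/452834282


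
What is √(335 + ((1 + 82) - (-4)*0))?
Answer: √418 ≈ 20.445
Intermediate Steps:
√(335 + ((1 + 82) - (-4)*0)) = √(335 + (83 - 4*0)) = √(335 + (83 + 0)) = √(335 + 83) = √418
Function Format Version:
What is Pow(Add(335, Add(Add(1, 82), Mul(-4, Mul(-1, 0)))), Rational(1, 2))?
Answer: Pow(418, Rational(1, 2)) ≈ 20.445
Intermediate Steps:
Pow(Add(335, Add(Add(1, 82), Mul(-4, Mul(-1, 0)))), Rational(1, 2)) = Pow(Add(335, Add(83, Mul(-4, 0))), Rational(1, 2)) = Pow(Add(335, Add(83, 0)), Rational(1, 2)) = Pow(Add(335, 83), Rational(1, 2)) = Pow(418, Rational(1, 2))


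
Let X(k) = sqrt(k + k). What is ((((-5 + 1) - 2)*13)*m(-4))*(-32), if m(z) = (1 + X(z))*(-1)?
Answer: -2496 - 4992*I*sqrt(2) ≈ -2496.0 - 7059.8*I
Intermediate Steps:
X(k) = sqrt(2)*sqrt(k) (X(k) = sqrt(2*k) = sqrt(2)*sqrt(k))
m(z) = -1 - sqrt(2)*sqrt(z) (m(z) = (1 + sqrt(2)*sqrt(z))*(-1) = -1 - sqrt(2)*sqrt(z))
((((-5 + 1) - 2)*13)*m(-4))*(-32) = ((((-5 + 1) - 2)*13)*(-1 - sqrt(2)*sqrt(-4)))*(-32) = (((-4 - 2)*13)*(-1 - sqrt(2)*2*I))*(-32) = ((-6*13)*(-1 - 2*I*sqrt(2)))*(-32) = -78*(-1 - 2*I*sqrt(2))*(-32) = (78 + 156*I*sqrt(2))*(-32) = -2496 - 4992*I*sqrt(2)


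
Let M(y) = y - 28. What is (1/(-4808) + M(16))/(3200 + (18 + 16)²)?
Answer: -57697/20943648 ≈ -0.0027549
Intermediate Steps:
M(y) = -28 + y
(1/(-4808) + M(16))/(3200 + (18 + 16)²) = (1/(-4808) + (-28 + 16))/(3200 + (18 + 16)²) = (-1/4808 - 12)/(3200 + 34²) = -57697/(4808*(3200 + 1156)) = -57697/4808/4356 = -57697/4808*1/4356 = -57697/20943648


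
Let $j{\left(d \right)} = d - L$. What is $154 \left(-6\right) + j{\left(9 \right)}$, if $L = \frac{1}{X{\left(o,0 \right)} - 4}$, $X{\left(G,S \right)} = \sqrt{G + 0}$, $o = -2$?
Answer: $- \frac{8233}{9} + \frac{i \sqrt{2}}{18} \approx -914.78 + 0.078567 i$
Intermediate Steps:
$X{\left(G,S \right)} = \sqrt{G}$
$L = \frac{1}{-4 + i \sqrt{2}}$ ($L = \frac{1}{\sqrt{-2} - 4} = \frac{1}{i \sqrt{2} - 4} = \frac{1}{-4 + i \sqrt{2}} \approx -0.22222 - 0.078567 i$)
$j{\left(d \right)} = \frac{2}{9} + d + \frac{i \sqrt{2}}{18}$ ($j{\left(d \right)} = d - \left(- \frac{2}{9} - \frac{i \sqrt{2}}{18}\right) = d + \left(\frac{2}{9} + \frac{i \sqrt{2}}{18}\right) = \frac{2}{9} + d + \frac{i \sqrt{2}}{18}$)
$154 \left(-6\right) + j{\left(9 \right)} = 154 \left(-6\right) + \left(\frac{2}{9} + 9 + \frac{i \sqrt{2}}{18}\right) = -924 + \left(\frac{83}{9} + \frac{i \sqrt{2}}{18}\right) = - \frac{8233}{9} + \frac{i \sqrt{2}}{18}$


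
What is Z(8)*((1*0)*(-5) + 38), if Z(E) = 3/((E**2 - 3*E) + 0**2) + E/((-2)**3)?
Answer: -703/20 ≈ -35.150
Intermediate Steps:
Z(E) = 3/(E**2 - 3*E) - E/8 (Z(E) = 3/((E**2 - 3*E) + 0) + E/(-8) = 3/(E**2 - 3*E) + E*(-1/8) = 3/(E**2 - 3*E) - E/8)
Z(8)*((1*0)*(-5) + 38) = ((1/8)*(24 - 1*8**3 + 3*8**2)/(8*(-3 + 8)))*((1*0)*(-5) + 38) = ((1/8)*(1/8)*(24 - 1*512 + 3*64)/5)*(0*(-5) + 38) = ((1/8)*(1/8)*(1/5)*(24 - 512 + 192))*(0 + 38) = ((1/8)*(1/8)*(1/5)*(-296))*38 = -37/40*38 = -703/20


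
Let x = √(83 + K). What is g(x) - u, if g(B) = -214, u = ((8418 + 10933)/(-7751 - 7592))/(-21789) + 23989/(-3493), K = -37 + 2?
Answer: -34553815034242/166820004873 ≈ -207.13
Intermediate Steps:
K = -35
u = -1145666008580/166820004873 (u = (19351/(-15343))*(-1/21789) + 23989*(-1/3493) = (19351*(-1/15343))*(-1/21789) - 3427/499 = -19351/15343*(-1/21789) - 3427/499 = 19351/334308627 - 3427/499 = -1145666008580/166820004873 ≈ -6.8677)
x = 4*√3 (x = √(83 - 35) = √48 = 4*√3 ≈ 6.9282)
g(x) - u = -214 - 1*(-1145666008580/166820004873) = -214 + 1145666008580/166820004873 = -34553815034242/166820004873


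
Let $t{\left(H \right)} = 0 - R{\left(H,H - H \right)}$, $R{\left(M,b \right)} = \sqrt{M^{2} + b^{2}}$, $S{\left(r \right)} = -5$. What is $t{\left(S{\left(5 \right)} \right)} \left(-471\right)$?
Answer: $2355$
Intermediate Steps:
$t{\left(H \right)} = - \sqrt{H^{2}}$ ($t{\left(H \right)} = 0 - \sqrt{H^{2} + \left(H - H\right)^{2}} = 0 - \sqrt{H^{2} + 0^{2}} = 0 - \sqrt{H^{2} + 0} = 0 - \sqrt{H^{2}} = - \sqrt{H^{2}}$)
$t{\left(S{\left(5 \right)} \right)} \left(-471\right) = - \sqrt{\left(-5\right)^{2}} \left(-471\right) = - \sqrt{25} \left(-471\right) = \left(-1\right) 5 \left(-471\right) = \left(-5\right) \left(-471\right) = 2355$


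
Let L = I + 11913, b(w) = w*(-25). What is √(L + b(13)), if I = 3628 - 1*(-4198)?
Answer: √19414 ≈ 139.33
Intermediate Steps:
b(w) = -25*w
I = 7826 (I = 3628 + 4198 = 7826)
L = 19739 (L = 7826 + 11913 = 19739)
√(L + b(13)) = √(19739 - 25*13) = √(19739 - 325) = √19414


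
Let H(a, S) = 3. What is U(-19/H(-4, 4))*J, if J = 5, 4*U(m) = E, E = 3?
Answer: 15/4 ≈ 3.7500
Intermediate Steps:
U(m) = ¾ (U(m) = (¼)*3 = ¾)
U(-19/H(-4, 4))*J = (¾)*5 = 15/4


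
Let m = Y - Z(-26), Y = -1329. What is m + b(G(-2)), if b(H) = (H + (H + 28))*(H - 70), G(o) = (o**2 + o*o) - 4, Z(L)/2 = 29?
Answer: -3763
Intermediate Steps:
Z(L) = 58 (Z(L) = 2*29 = 58)
G(o) = -4 + 2*o**2 (G(o) = (o**2 + o**2) - 4 = 2*o**2 - 4 = -4 + 2*o**2)
b(H) = (-70 + H)*(28 + 2*H) (b(H) = (H + (28 + H))*(-70 + H) = (28 + 2*H)*(-70 + H) = (-70 + H)*(28 + 2*H))
m = -1387 (m = -1329 - 1*58 = -1329 - 58 = -1387)
m + b(G(-2)) = -1387 + (-1960 - 112*(-4 + 2*(-2)**2) + 2*(-4 + 2*(-2)**2)**2) = -1387 + (-1960 - 112*(-4 + 2*4) + 2*(-4 + 2*4)**2) = -1387 + (-1960 - 112*(-4 + 8) + 2*(-4 + 8)**2) = -1387 + (-1960 - 112*4 + 2*4**2) = -1387 + (-1960 - 448 + 2*16) = -1387 + (-1960 - 448 + 32) = -1387 - 2376 = -3763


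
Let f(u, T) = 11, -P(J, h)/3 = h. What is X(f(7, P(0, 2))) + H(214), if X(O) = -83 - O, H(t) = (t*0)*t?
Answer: -94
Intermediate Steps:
P(J, h) = -3*h
H(t) = 0 (H(t) = 0*t = 0)
X(f(7, P(0, 2))) + H(214) = (-83 - 1*11) + 0 = (-83 - 11) + 0 = -94 + 0 = -94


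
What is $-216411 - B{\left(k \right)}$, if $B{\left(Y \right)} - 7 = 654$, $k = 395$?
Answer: $-217072$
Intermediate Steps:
$B{\left(Y \right)} = 661$ ($B{\left(Y \right)} = 7 + 654 = 661$)
$-216411 - B{\left(k \right)} = -216411 - 661 = -217072$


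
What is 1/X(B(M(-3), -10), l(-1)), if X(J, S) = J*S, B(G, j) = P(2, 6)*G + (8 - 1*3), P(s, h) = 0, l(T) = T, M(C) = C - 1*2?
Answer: -⅕ ≈ -0.20000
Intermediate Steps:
M(C) = -2 + C (M(C) = C - 2 = -2 + C)
B(G, j) = 5 (B(G, j) = 0*G + (8 - 1*3) = 0 + (8 - 3) = 0 + 5 = 5)
1/X(B(M(-3), -10), l(-1)) = 1/(5*(-1)) = 1/(-5) = -⅕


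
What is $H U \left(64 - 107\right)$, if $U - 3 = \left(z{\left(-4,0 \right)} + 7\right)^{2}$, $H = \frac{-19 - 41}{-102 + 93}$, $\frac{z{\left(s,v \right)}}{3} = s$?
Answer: $- \frac{24080}{3} \approx -8026.7$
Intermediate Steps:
$z{\left(s,v \right)} = 3 s$
$H = \frac{20}{3}$ ($H = - \frac{60}{-9} = \left(-60\right) \left(- \frac{1}{9}\right) = \frac{20}{3} \approx 6.6667$)
$U = 28$ ($U = 3 + \left(3 \left(-4\right) + 7\right)^{2} = 3 + \left(-12 + 7\right)^{2} = 3 + \left(-5\right)^{2} = 3 + 25 = 28$)
$H U \left(64 - 107\right) = \frac{20}{3} \cdot 28 \left(64 - 107\right) = \frac{560 \left(64 - 107\right)}{3} = \frac{560}{3} \left(-43\right) = - \frac{24080}{3}$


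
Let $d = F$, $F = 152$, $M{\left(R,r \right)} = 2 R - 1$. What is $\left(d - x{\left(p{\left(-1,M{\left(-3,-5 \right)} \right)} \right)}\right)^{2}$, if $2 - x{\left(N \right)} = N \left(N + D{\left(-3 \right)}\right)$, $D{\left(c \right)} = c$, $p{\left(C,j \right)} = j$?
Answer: $48400$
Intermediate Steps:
$M{\left(R,r \right)} = -1 + 2 R$
$x{\left(N \right)} = 2 - N \left(-3 + N\right)$ ($x{\left(N \right)} = 2 - N \left(N - 3\right) = 2 - N \left(-3 + N\right)$)
$d = 152$
$\left(d - x{\left(p{\left(-1,M{\left(-3,-5 \right)} \right)} \right)}\right)^{2} = \left(152 - \left(2 - \left(-1 + 2 \left(-3\right)\right)^{2} + 3 \left(-1 + 2 \left(-3\right)\right)\right)\right)^{2} = \left(152 - \left(2 - \left(-1 - 6\right)^{2} + 3 \left(-1 - 6\right)\right)\right)^{2} = \left(152 - \left(2 - \left(-7\right)^{2} + 3 \left(-7\right)\right)\right)^{2} = \left(152 - \left(2 - 49 - 21\right)\right)^{2} = \left(152 - -68\right)^{2} = \left(152 + 68\right)^{2} = 220^{2} = 48400$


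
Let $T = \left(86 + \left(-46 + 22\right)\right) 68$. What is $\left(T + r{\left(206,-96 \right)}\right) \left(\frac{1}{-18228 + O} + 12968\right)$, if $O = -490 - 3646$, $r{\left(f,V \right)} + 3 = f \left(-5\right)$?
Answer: $\frac{923122045233}{22364} \approx 4.1277 \cdot 10^{7}$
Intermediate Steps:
$r{\left(f,V \right)} = -3 - 5 f$ ($r{\left(f,V \right)} = -3 + f \left(-5\right) = -3 - 5 f$)
$O = -4136$ ($O = -490 - 3646 = -4136$)
$T = 4216$ ($T = \left(86 - 24\right) 68 = 62 \cdot 68 = 4216$)
$\left(T + r{\left(206,-96 \right)}\right) \left(\frac{1}{-18228 + O} + 12968\right) = \left(4216 - 1033\right) \left(\frac{1}{-18228 - 4136} + 12968\right) = \left(4216 - 1033\right) \left(\frac{1}{-22364} + 12968\right) = \left(4216 - 1033\right) \left(- \frac{1}{22364} + 12968\right) = 3183 \cdot \frac{290016351}{22364} = \frac{923122045233}{22364}$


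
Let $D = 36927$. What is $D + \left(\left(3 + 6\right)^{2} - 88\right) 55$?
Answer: $36542$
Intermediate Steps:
$D + \left(\left(3 + 6\right)^{2} - 88\right) 55 = 36927 + \left(\left(3 + 6\right)^{2} - 88\right) 55 = 36927 + \left(9^{2} - 88\right) 55 = 36927 + \left(81 - 88\right) 55 = 36927 - 385 = 36542$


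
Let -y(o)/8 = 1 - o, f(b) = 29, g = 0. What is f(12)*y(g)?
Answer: -232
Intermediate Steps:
y(o) = -8 + 8*o (y(o) = -8*(1 - o) = -8 + 8*o)
f(12)*y(g) = 29*(-8 + 8*0) = 29*(-8 + 0) = 29*(-8) = -232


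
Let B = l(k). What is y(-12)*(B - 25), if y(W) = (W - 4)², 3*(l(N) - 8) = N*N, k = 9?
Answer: 2560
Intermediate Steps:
l(N) = 8 + N²/3 (l(N) = 8 + (N*N)/3 = 8 + N²/3)
B = 35 (B = 8 + (⅓)*9² = 8 + (⅓)*81 = 8 + 27 = 35)
y(W) = (-4 + W)²
y(-12)*(B - 25) = (-4 - 12)²*(35 - 25) = (-16)²*10 = 256*10 = 2560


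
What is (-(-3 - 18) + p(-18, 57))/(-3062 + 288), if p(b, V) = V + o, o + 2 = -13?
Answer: -63/2774 ≈ -0.022711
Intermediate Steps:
o = -15 (o = -2 - 13 = -15)
p(b, V) = -15 + V (p(b, V) = V - 15 = -15 + V)
(-(-3 - 18) + p(-18, 57))/(-3062 + 288) = (-(-3 - 18) + (-15 + 57))/(-3062 + 288) = (-1*(-21) + 42)/(-2774) = (21 + 42)*(-1/2774) = 63*(-1/2774) = -63/2774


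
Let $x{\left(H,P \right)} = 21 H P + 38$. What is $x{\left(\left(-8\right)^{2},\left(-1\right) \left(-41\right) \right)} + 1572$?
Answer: $56714$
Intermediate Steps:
$x{\left(H,P \right)} = 38 + 21 H P$ ($x{\left(H,P \right)} = 21 H P + 38 = 38 + 21 H P$)
$x{\left(\left(-8\right)^{2},\left(-1\right) \left(-41\right) \right)} + 1572 = \left(38 + 21 \left(-8\right)^{2} \left(\left(-1\right) \left(-41\right)\right)\right) + 1572 = \left(38 + 21 \cdot 64 \cdot 41\right) + 1572 = \left(38 + 55104\right) + 1572 = 55142 + 1572 = 56714$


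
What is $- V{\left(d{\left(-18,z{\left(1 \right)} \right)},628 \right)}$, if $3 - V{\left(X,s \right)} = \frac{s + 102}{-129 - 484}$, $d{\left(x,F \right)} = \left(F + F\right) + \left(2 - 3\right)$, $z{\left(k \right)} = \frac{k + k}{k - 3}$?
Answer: $- \frac{2569}{613} \approx -4.1909$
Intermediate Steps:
$z{\left(k \right)} = \frac{2 k}{-3 + k}$
$d{\left(x,F \right)} = -1 + 2 F$ ($d{\left(x,F \right)} = 2 F + \left(2 - 3\right) = 2 F - 1 = -1 + 2 F$)
$V{\left(X,s \right)} = \frac{1941}{613} + \frac{s}{613}$ ($V{\left(X,s \right)} = 3 - \frac{s + 102}{-129 - 484} = 3 - \frac{102 + s}{-613} = 3 - \left(102 + s\right) \left(- \frac{1}{613}\right) = 3 - \left(- \frac{102}{613} - \frac{s}{613}\right) = 3 + \left(\frac{102}{613} + \frac{s}{613}\right) = \frac{1941}{613} + \frac{s}{613}$)
$- V{\left(d{\left(-18,z{\left(1 \right)} \right)},628 \right)} = - (\frac{1941}{613} + \frac{1}{613} \cdot 628) = - (\frac{1941}{613} + \frac{628}{613}) = \left(-1\right) \frac{2569}{613} = - \frac{2569}{613}$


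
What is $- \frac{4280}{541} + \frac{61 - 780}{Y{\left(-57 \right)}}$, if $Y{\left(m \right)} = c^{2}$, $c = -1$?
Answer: $- \frac{393259}{541} \approx -726.91$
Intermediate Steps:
$Y{\left(m \right)} = 1$ ($Y{\left(m \right)} = \left(-1\right)^{2} = 1$)
$- \frac{4280}{541} + \frac{61 - 780}{Y{\left(-57 \right)}} = - \frac{4280}{541} + \frac{61 - 780}{1} = \left(-4280\right) \frac{1}{541} - 719 = - \frac{4280}{541} - 719 = - \frac{393259}{541}$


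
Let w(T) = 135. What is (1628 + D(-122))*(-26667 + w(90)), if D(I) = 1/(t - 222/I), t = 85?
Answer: -57189387717/1324 ≈ -4.3194e+7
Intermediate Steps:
D(I) = 1/(85 - 222/I)
(1628 + D(-122))*(-26667 + w(90)) = (1628 - 122/(-222 + 85*(-122)))*(-26667 + 135) = (1628 - 122/(-222 - 10370))*(-26532) = (1628 - 122/(-10592))*(-26532) = (1628 - 122*(-1/10592))*(-26532) = (1628 + 61/5296)*(-26532) = (8621949/5296)*(-26532) = -57189387717/1324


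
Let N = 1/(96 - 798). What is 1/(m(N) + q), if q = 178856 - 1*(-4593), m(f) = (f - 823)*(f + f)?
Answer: 246402/45202778245 ≈ 5.4510e-6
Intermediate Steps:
N = -1/702 (N = 1/(-702) = -1/702 ≈ -0.0014245)
m(f) = 2*f*(-823 + f) (m(f) = (-823 + f)*(2*f) = 2*f*(-823 + f))
q = 183449 (q = 178856 + 4593 = 183449)
1/(m(N) + q) = 1/(2*(-1/702)*(-823 - 1/702) + 183449) = 1/(2*(-1/702)*(-577747/702) + 183449) = 1/(577747/246402 + 183449) = 1/(45202778245/246402) = 246402/45202778245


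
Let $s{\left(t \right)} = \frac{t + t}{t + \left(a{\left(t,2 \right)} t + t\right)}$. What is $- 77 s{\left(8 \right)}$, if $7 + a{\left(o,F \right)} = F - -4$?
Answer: $-154$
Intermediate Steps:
$a{\left(o,F \right)} = -3 + F$ ($a{\left(o,F \right)} = -7 + \left(F - -4\right) = -7 + \left(F + 4\right) = -7 + \left(4 + F\right) = -3 + F$)
$s{\left(t \right)} = 2$ ($s{\left(t \right)} = \frac{t + t}{t + \left(\left(-3 + 2\right) t + t\right)} = \frac{2 t}{t + \left(- t + t\right)} = \frac{2 t}{t + 0} = \frac{2 t}{t} = 2$)
$- 77 s{\left(8 \right)} = \left(-77\right) 2 = -154$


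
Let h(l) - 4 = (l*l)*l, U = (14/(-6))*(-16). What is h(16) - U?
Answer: 12188/3 ≈ 4062.7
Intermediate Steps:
U = 112/3 (U = -1/6*14*(-16) = -7/3*(-16) = 112/3 ≈ 37.333)
h(l) = 4 + l**3 (h(l) = 4 + (l*l)*l = 4 + l**2*l = 4 + l**3)
h(16) - U = (4 + 16**3) - 1*112/3 = (4 + 4096) - 112/3 = 4100 - 112/3 = 12188/3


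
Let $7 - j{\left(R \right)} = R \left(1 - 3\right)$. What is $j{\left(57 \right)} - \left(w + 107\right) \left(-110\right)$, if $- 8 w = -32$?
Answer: $12331$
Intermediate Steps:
$w = 4$ ($w = \left(- \frac{1}{8}\right) \left(-32\right) = 4$)
$j{\left(R \right)} = 7 + 2 R$ ($j{\left(R \right)} = 7 - R \left(1 - 3\right) = 7 - R \left(-2\right) = 7 - - 2 R = 7 + 2 R$)
$j{\left(57 \right)} - \left(w + 107\right) \left(-110\right) = \left(7 + 2 \cdot 57\right) - \left(4 + 107\right) \left(-110\right) = \left(7 + 114\right) - 111 \left(-110\right) = 121 - -12210 = 121 + 12210 = 12331$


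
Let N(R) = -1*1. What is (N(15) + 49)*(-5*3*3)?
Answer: -2160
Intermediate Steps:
N(R) = -1
(N(15) + 49)*(-5*3*3) = (-1 + 49)*(-5*3*3) = 48*(-15*3) = 48*(-45) = -2160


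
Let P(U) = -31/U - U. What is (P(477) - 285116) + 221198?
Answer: -30716446/477 ≈ -64395.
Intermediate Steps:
P(U) = -U - 31/U
(P(477) - 285116) + 221198 = ((-1*477 - 31/477) - 285116) + 221198 = ((-477 - 31*1/477) - 285116) + 221198 = ((-477 - 31/477) - 285116) + 221198 = (-227560/477 - 285116) + 221198 = -136227892/477 + 221198 = -30716446/477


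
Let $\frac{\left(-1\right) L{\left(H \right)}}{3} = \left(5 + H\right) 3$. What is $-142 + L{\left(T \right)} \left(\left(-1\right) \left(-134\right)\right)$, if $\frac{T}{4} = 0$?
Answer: $-6172$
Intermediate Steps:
$T = 0$ ($T = 4 \cdot 0 = 0$)
$L{\left(H \right)} = -45 - 9 H$ ($L{\left(H \right)} = - 3 \left(5 + H\right) 3 = - 3 \left(15 + 3 H\right) = -45 - 9 H$)
$-142 + L{\left(T \right)} \left(\left(-1\right) \left(-134\right)\right) = -142 + \left(-45 - 0\right) \left(\left(-1\right) \left(-134\right)\right) = -142 + \left(-45 + 0\right) 134 = -142 - 6030 = -6172$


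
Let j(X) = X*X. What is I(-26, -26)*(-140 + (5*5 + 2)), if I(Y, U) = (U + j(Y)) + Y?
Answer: -70512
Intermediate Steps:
j(X) = X²
I(Y, U) = U + Y + Y² (I(Y, U) = (U + Y²) + Y = U + Y + Y²)
I(-26, -26)*(-140 + (5*5 + 2)) = (-26 - 26 + (-26)²)*(-140 + (5*5 + 2)) = (-26 - 26 + 676)*(-140 + (25 + 2)) = 624*(-140 + 27) = 624*(-113) = -70512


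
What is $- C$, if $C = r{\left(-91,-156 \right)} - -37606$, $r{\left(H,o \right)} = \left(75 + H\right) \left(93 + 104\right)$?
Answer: $-34454$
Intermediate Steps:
$r{\left(H,o \right)} = 14775 + 197 H$ ($r{\left(H,o \right)} = \left(75 + H\right) 197 = 14775 + 197 H$)
$C = 34454$ ($C = \left(14775 + 197 \left(-91\right)\right) - -37606 = \left(14775 - 17927\right) + 37606 = -3152 + 37606 = 34454$)
$- C = \left(-1\right) 34454 = -34454$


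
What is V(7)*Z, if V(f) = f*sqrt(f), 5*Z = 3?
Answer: 21*sqrt(7)/5 ≈ 11.112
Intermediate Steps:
Z = 3/5 (Z = (1/5)*3 = 3/5 ≈ 0.60000)
V(f) = f**(3/2)
V(7)*Z = 7**(3/2)*(3/5) = (7*sqrt(7))*(3/5) = 21*sqrt(7)/5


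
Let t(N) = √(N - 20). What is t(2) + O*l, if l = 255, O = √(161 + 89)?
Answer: 1275*√10 + 3*I*√2 ≈ 4031.9 + 4.2426*I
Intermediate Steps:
O = 5*√10 (O = √250 = 5*√10 ≈ 15.811)
t(N) = √(-20 + N)
t(2) + O*l = √(-20 + 2) + (5*√10)*255 = √(-18) + 1275*√10 = 3*I*√2 + 1275*√10 = 1275*√10 + 3*I*√2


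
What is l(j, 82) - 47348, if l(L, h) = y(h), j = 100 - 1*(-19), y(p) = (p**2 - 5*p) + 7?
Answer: -41027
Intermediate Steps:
y(p) = 7 + p**2 - 5*p
j = 119 (j = 100 + 19 = 119)
l(L, h) = 7 + h**2 - 5*h
l(j, 82) - 47348 = (7 + 82**2 - 5*82) - 47348 = (7 + 6724 - 410) - 47348 = 6321 - 47348 = -41027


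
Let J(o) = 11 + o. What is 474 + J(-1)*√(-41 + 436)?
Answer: 474 + 10*√395 ≈ 672.75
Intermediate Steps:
474 + J(-1)*√(-41 + 436) = 474 + (11 - 1)*√(-41 + 436) = 474 + 10*√395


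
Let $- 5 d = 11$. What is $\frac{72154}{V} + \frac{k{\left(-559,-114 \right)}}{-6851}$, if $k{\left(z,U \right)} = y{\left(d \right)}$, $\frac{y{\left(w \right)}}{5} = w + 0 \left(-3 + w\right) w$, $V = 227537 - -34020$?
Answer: $\frac{497204181}{1791927007} \approx 0.27747$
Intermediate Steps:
$d = - \frac{11}{5}$ ($d = \left(- \frac{1}{5}\right) 11 = - \frac{11}{5} \approx -2.2$)
$V = 261557$ ($V = 227537 + 34020 = 261557$)
$y{\left(w \right)} = 5 w$ ($y{\left(w \right)} = 5 \left(w + 0 \left(-3 + w\right) w\right) = 5 \left(w + 0 w \left(-3 + w\right)\right) = 5 \left(w + 0\right) = 5 w$)
$k{\left(z,U \right)} = -11$ ($k{\left(z,U \right)} = 5 \left(- \frac{11}{5}\right) = -11$)
$\frac{72154}{V} + \frac{k{\left(-559,-114 \right)}}{-6851} = \frac{72154}{261557} - \frac{11}{-6851} = 72154 \cdot \frac{1}{261557} - - \frac{11}{6851} = \frac{72154}{261557} + \frac{11}{6851} = \frac{497204181}{1791927007}$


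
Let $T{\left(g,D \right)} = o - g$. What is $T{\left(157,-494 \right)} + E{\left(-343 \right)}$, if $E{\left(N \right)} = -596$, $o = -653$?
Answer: $-1406$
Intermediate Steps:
$T{\left(g,D \right)} = -653 - g$
$T{\left(157,-494 \right)} + E{\left(-343 \right)} = \left(-653 - 157\right) - 596 = -810 - 596 = -1406$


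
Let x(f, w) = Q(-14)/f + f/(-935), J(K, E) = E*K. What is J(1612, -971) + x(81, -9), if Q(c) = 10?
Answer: -118544357431/75735 ≈ -1.5653e+6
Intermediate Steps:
x(f, w) = 10/f - f/935 (x(f, w) = 10/f + f/(-935) = 10/f + f*(-1/935) = 10/f - f/935)
J(1612, -971) + x(81, -9) = -971*1612 + (10/81 - 1/935*81) = -1565252 + (10*(1/81) - 81/935) = -1565252 + (10/81 - 81/935) = -1565252 + 2789/75735 = -118544357431/75735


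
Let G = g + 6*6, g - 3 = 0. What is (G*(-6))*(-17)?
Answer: 3978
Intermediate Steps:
g = 3 (g = 3 + 0 = 3)
G = 39 (G = 3 + 6*6 = 3 + 36 = 39)
(G*(-6))*(-17) = (39*(-6))*(-17) = -234*(-17) = 3978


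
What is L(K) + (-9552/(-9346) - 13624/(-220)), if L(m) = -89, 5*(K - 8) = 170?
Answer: -6695417/257015 ≈ -26.051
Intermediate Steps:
K = 42 (K = 8 + (1/5)*170 = 8 + 34 = 42)
L(K) + (-9552/(-9346) - 13624/(-220)) = -89 + (-9552/(-9346) - 13624/(-220)) = -89 + (-9552*(-1/9346) - 13624*(-1/220)) = -89 + (4776/4673 + 3406/55) = -89 + 16178918/257015 = -6695417/257015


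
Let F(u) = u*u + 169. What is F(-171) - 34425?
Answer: -5015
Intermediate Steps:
F(u) = 169 + u² (F(u) = u² + 169 = 169 + u²)
F(-171) - 34425 = (169 + (-171)²) - 34425 = (169 + 29241) - 34425 = 29410 - 34425 = -5015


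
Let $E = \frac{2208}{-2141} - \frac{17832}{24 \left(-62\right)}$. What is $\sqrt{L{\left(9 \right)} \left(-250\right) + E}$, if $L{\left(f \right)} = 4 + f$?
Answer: $\frac{i \sqrt{57073436119686}}{132742} \approx 56.913 i$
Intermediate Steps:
$E = \frac{1453867}{132742}$ ($E = 2208 \left(- \frac{1}{2141}\right) - \frac{17832}{-1488} = - \frac{2208}{2141} - - \frac{743}{62} = - \frac{2208}{2141} + \frac{743}{62} = \frac{1453867}{132742} \approx 10.953$)
$\sqrt{L{\left(9 \right)} \left(-250\right) + E} = \sqrt{\left(4 + 9\right) \left(-250\right) + \frac{1453867}{132742}} = \sqrt{13 \left(-250\right) + \frac{1453867}{132742}} = \sqrt{-3250 + \frac{1453867}{132742}} = \sqrt{- \frac{429957633}{132742}} = \frac{i \sqrt{57073436119686}}{132742}$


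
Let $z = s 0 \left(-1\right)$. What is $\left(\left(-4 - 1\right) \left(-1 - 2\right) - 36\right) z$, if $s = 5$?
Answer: $0$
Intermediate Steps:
$z = 0$ ($z = 5 \cdot 0 \left(-1\right) = 0 \left(-1\right) = 0$)
$\left(\left(-4 - 1\right) \left(-1 - 2\right) - 36\right) z = \left(\left(-4 - 1\right) \left(-1 - 2\right) - 36\right) 0 = \left(\left(-5\right) \left(-3\right) - 36\right) 0 = \left(15 - 36\right) 0 = \left(-21\right) 0 = 0$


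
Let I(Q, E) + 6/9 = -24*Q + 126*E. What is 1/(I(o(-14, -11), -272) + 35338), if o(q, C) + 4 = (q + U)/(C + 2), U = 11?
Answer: 3/3460 ≈ 0.00086705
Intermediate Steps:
o(q, C) = -4 + (11 + q)/(2 + C) (o(q, C) = -4 + (q + 11)/(C + 2) = -4 + (11 + q)/(2 + C))
I(Q, E) = -⅔ - 24*Q + 126*E (I(Q, E) = -⅔ + (-24*Q + 126*E) = -⅔ - 24*Q + 126*E)
1/(I(o(-14, -11), -272) + 35338) = 1/((-⅔ - 24*(3 - 14 - 4*(-11))/(2 - 11) + 126*(-272)) + 35338) = 1/((-⅔ - 24*(3 - 14 + 44)/(-9) - 34272) + 35338) = 1/((-⅔ - (-8)*33/3 - 34272) + 35338) = 1/((-⅔ - 24*(-11/3) - 34272) + 35338) = 1/((-⅔ + 88 - 34272) + 35338) = 1/(-102554/3 + 35338) = 1/(3460/3) = 3/3460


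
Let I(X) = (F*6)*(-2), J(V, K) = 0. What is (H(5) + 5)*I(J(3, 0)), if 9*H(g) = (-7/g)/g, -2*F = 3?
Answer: 2236/25 ≈ 89.440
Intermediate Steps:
F = -3/2 (F = -1/2*3 = -3/2 ≈ -1.5000)
I(X) = 18 (I(X) = -3/2*6*(-2) = -9*(-2) = 18)
H(g) = -7/(9*g**2) (H(g) = ((-7/g)/g)/9 = (-7/g**2)/9 = -7/(9*g**2))
(H(5) + 5)*I(J(3, 0)) = (-7/9/5**2 + 5)*18 = (-7/9*1/25 + 5)*18 = (-7/225 + 5)*18 = (1118/225)*18 = 2236/25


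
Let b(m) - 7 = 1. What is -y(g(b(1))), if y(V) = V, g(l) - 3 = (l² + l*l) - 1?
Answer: -130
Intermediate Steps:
b(m) = 8 (b(m) = 7 + 1 = 8)
g(l) = 2 + 2*l² (g(l) = 3 + ((l² + l*l) - 1) = 3 + ((l² + l²) - 1) = 3 + (2*l² - 1) = 3 + (-1 + 2*l²) = 2 + 2*l²)
-y(g(b(1))) = -(2 + 2*8²) = -(2 + 2*64) = -(2 + 128) = -1*130 = -130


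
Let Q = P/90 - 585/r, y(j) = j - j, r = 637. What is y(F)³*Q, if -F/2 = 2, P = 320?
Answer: 0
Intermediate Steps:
F = -4 (F = -2*2 = -4)
y(j) = 0
Q = 1163/441 (Q = 320/90 - 585/637 = 320*(1/90) - 585*1/637 = 32/9 - 45/49 = 1163/441 ≈ 2.6372)
y(F)³*Q = 0³*(1163/441) = 0*(1163/441) = 0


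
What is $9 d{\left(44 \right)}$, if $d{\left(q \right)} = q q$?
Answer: $17424$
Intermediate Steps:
$d{\left(q \right)} = q^{2}$
$9 d{\left(44 \right)} = 9 \cdot 44^{2} = 9 \cdot 1936 = 17424$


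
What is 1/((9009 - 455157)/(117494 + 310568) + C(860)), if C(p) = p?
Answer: 214031/183843586 ≈ 0.0011642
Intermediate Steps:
1/((9009 - 455157)/(117494 + 310568) + C(860)) = 1/((9009 - 455157)/(117494 + 310568) + 860) = 1/(-446148/428062 + 860) = 1/(-446148*1/428062 + 860) = 1/(-223074/214031 + 860) = 1/(183843586/214031) = 214031/183843586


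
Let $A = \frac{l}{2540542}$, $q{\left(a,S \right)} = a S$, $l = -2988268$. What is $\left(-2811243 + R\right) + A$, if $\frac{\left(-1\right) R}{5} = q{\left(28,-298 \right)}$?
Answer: $- \frac{3518046244867}{1270271} \approx -2.7695 \cdot 10^{6}$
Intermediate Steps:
$q{\left(a,S \right)} = S a$
$R = 41720$ ($R = - 5 \left(\left(-298\right) 28\right) = \left(-5\right) \left(-8344\right) = 41720$)
$A = - \frac{1494134}{1270271}$ ($A = - \frac{2988268}{2540542} = \left(-2988268\right) \frac{1}{2540542} = - \frac{1494134}{1270271} \approx -1.1762$)
$\left(-2811243 + R\right) + A = \left(-2811243 + 41720\right) - \frac{1494134}{1270271} = -2769523 - \frac{1494134}{1270271} = - \frac{3518046244867}{1270271}$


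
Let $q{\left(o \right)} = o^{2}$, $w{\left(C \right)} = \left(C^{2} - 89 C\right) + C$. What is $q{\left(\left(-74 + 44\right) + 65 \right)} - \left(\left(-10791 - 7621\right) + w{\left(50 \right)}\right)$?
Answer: $21537$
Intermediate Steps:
$w{\left(C \right)} = C^{2} - 88 C$
$q{\left(\left(-74 + 44\right) + 65 \right)} - \left(\left(-10791 - 7621\right) + w{\left(50 \right)}\right) = \left(\left(-74 + 44\right) + 65\right)^{2} - \left(\left(-10791 - 7621\right) + 50 \left(-88 + 50\right)\right) = \left(-30 + 65\right)^{2} - \left(-18412 + 50 \left(-38\right)\right) = 35^{2} - \left(-18412 - 1900\right) = 1225 - -20312 = 1225 + 20312 = 21537$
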